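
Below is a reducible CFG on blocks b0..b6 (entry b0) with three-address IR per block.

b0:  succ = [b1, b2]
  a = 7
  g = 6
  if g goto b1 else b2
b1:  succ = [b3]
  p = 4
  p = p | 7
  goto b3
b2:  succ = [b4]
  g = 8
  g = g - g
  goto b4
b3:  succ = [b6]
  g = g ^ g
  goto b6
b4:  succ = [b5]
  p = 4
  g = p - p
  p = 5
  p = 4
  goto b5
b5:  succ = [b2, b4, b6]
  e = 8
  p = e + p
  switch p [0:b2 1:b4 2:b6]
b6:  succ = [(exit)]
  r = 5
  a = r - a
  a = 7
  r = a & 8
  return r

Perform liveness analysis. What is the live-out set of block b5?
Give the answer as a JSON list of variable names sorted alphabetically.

Per-block:
  b0: def={a,g} ue=∅
  b1: def={p} ue=∅
  b2: def={g} ue=∅
  b3: def={g} ue={g}
  b4: def={g,p} ue=∅
  b5: def={e,p} ue={p}
  b6: def={a,r} ue={a}

Live sets:
  live b0: ∅→{a,g}
  live b1: {a,g}→{a,g}
  live b2: {a}→{a}
  live b3: {a,g}→{a}
  live b4: {a}→{a,p}
  live b5: {a,p}→{a}
  live b6: {a}→∅

live-out(b5) = ["a"]

Answer: ["a"]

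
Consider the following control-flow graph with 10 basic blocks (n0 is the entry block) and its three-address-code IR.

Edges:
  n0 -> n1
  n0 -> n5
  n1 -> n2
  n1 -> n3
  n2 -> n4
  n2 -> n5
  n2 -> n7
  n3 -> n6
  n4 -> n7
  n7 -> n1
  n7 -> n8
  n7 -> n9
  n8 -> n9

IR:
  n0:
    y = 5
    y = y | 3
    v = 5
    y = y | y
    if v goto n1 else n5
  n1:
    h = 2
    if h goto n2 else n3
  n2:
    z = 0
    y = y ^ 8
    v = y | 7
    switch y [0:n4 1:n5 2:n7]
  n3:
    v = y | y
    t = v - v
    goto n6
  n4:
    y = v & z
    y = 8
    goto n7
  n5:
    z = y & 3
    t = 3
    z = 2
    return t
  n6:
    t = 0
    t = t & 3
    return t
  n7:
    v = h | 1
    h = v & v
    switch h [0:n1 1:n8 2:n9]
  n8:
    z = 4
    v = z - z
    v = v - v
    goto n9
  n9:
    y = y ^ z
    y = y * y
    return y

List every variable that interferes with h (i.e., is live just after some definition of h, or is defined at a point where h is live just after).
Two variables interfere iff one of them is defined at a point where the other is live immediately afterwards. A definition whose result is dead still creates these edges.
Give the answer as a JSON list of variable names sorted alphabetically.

def/use:
  n0: {v,y} / ∅
  n1: {h} / ∅
  n2: {v,y,z} / {y}
  n3: {t,v} / {y}
  n4: {y} / {v,z}
  n5: {t,z} / {y}
  n6: {t} / ∅
  n7: {h,v} / {h}
  n8: {v,z} / ∅
  n9: {y} / {y,z}

Live sets:
  live n0: ∅→{y}
  live n1: {y}→{h,y}
  live n2: {h,y}→{h,v,y,z}
  live n3: {y}→∅
  live n4: {h,v,z}→{h,y,z}
  live n5: {y}→∅
  live n6: ∅→∅
  live n7: {h,y,z}→{y,z}
  live n8: {y}→{y,z}
  live n9: {y,z}→∅

Interference:
  h — {v,y,z}
  t — {z}
  v — {h,y,z}
  y — {h,v,z}
  z — {h,t,v,y}

N(h) = ["v", "y", "z"]

Answer: ["v", "y", "z"]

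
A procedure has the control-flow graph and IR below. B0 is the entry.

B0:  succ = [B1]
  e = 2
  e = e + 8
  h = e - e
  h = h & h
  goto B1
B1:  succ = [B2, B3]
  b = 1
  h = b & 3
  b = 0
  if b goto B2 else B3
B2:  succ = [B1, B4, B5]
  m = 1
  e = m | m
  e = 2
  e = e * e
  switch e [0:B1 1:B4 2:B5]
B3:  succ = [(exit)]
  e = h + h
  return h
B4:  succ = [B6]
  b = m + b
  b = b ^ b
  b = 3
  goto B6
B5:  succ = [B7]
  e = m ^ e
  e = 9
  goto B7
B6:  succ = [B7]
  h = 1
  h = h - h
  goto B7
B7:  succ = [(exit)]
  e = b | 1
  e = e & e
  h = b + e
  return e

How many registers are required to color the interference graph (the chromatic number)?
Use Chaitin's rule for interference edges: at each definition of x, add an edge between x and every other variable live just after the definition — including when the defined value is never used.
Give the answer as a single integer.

Per-block:
  B0: {e,h} / ∅
  B1: {b,h} / ∅
  B2: {e,m} / ∅
  B3: {e} / {h}
  B4: {b} / {b,m}
  B5: {e} / {e,m}
  B6: {h} / ∅
  B7: {e,h} / {b}

Live sets:
  B0 li=∅ lo=∅
  B1 li=∅ lo={b,h}
  B2 li={b} lo={b,e,m}
  B3 li={h} lo=∅
  B4 li={b,m} lo={b}
  B5 li={b,e,m} lo={b}
  B6 li={b} lo={b}
  B7 li={b} lo=∅

Conflict graph:
  b↔{e,h,m}
  e↔{b,h,m}
  h↔{b,e}
  m↔{b,e}

Registers:
  clique {b,e,h} ⇒ need ≥ 3
  assign b→c0 e→c1 h→c2 m→c2 — no edge inside a register ⇒ χ ≤ 3
  χ = 3

Answer: 3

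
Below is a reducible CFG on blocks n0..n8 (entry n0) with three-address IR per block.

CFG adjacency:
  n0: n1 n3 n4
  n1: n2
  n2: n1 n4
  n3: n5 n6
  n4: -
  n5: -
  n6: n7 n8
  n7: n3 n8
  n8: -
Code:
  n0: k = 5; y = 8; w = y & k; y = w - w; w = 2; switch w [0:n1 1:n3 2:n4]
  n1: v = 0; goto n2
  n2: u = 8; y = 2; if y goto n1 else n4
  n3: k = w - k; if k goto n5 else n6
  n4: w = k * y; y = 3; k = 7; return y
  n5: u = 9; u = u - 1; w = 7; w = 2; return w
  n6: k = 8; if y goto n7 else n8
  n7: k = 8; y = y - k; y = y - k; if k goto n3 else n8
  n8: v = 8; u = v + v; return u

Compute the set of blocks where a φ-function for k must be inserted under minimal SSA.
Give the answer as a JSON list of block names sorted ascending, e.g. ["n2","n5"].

idom tree: n1←n0 n2←n1 n3←n0 n4←n0 n5←n3 n6←n3 n7←n6 n8←n6
Dom∩ at merges:
  n1: preds {n0,n2}: {n0} ∩ {n0,n1,n2} = {n0}; idom=n0
  n3: preds {n0,n7}: {n0} ∩ {n0,n3,n6,n7} = {n0}; idom=n0
  n4: preds {n0,n2}: {n0} ∩ {n0,n1,n2} = {n0}; idom=n0
  n8: preds {n6,n7}: {n0,n3,n6} ∩ {n0,n3,n6,n7} = {n0,n3,n6}; idom=n6

DF derivation:
  join n1 pred n0: · stop@n0
  join n1 pred n2: n2→n1 stop@n0
  join n3 pred n0: · stop@n0
  join n3 pred n7: n7→n6→n3 stop@n0
  join n4 pred n0: · stop@n0
  join n4 pred n2: n2→n1 stop@n0
  join n8 pred n6: · stop@n6
  join n8 pred n7: n7 stop@n6
  n0: DF=∅
  n1: DF={n1,n4}
  n2: DF={n1,n4}
  n3: DF={n3}
  n4: DF=∅
  n5: DF=∅
  n6: DF={n3}
  n7: DF={n3,n8}
  n8: DF=∅

φ for k: defs {n0,n3,n4,n6,n7}
  DF⁺ = {n3,n8}

Answer: ["n3", "n8"]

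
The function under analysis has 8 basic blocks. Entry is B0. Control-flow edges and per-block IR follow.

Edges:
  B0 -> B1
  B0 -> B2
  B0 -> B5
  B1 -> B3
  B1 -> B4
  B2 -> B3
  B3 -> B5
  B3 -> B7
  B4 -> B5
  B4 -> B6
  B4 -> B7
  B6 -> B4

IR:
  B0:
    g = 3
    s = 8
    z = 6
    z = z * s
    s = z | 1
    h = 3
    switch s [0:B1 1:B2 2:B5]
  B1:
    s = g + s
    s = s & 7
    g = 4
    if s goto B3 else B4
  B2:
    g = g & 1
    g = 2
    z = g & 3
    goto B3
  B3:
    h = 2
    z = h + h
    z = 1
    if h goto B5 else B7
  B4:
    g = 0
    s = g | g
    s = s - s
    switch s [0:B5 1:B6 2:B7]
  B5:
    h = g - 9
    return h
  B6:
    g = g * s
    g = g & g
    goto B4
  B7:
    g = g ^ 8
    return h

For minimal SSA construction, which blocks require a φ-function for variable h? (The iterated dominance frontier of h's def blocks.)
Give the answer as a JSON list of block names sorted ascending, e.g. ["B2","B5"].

Answer: ["B5", "B7"]

Working:
idom tree: B1←B0 B2←B0 B3←B0 B4←B1 B5←B0 B6←B4 B7←B0
Dom∩ at merges:
  B3: preds {B1,B2}: {B0,B1} ∩ {B0,B2} = {B0}; idom=B0
  B4: preds {B1,B6}: {B0,B1} ∩ {B0,B1,B4,B6} = {B0,B1}; idom=B1
  B5: preds {B0,B3,B4}: {B0} ∩ {B0,B3} ∩ {B0,B1,B4} = {B0}; idom=B0
  B7: preds {B3,B4}: {B0,B3} ∩ {B0,B1,B4} = {B0}; idom=B0

DF walk-up:
  B3←B1: walk B1 to B0
  B3←B2: walk B2 to B0
  B4←B1: walk · to B1
  B4←B6: walk B6→B4 to B1
  B5←B0: walk · to B0
  B5←B3: walk B3 to B0
  B5←B4: walk B4→B1 to B0
  B7←B3: walk B3 to B0
  B7←B4: walk B4→B1 to B0
  B0: DF=∅
  B1: DF={B3,B5,B7}
  B2: DF={B3}
  B3: DF={B5,B7}
  B4: DF={B4,B5,B7}
  B5: DF=∅
  B6: DF={B4}
  B7: DF=∅

φ for h: defs {B0,B3,B5}
  DF⁺ = {B5,B7}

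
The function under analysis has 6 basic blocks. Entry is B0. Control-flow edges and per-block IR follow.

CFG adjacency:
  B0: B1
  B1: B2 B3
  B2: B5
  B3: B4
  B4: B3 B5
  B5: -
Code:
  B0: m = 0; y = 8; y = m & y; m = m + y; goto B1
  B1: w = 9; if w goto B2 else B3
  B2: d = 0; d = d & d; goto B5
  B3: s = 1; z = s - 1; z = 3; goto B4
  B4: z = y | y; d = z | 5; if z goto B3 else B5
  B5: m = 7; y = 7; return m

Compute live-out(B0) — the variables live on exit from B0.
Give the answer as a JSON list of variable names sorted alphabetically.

Block summaries:
  B0 def {m,y} use ∅
  B1 def {w} use ∅
  B2 def {d} use ∅
  B3 def {s,z} use ∅
  B4 def {d,z} use {y}
  B5 def {m,y} use ∅

Live sets:
  live B0: ∅→{y}
  live B1: {y}→{y}
  live B2: ∅→∅
  live B3: {y}→{y}
  live B4: {y}→{y}
  live B5: ∅→∅

live-out(B0) = ["y"]

Answer: ["y"]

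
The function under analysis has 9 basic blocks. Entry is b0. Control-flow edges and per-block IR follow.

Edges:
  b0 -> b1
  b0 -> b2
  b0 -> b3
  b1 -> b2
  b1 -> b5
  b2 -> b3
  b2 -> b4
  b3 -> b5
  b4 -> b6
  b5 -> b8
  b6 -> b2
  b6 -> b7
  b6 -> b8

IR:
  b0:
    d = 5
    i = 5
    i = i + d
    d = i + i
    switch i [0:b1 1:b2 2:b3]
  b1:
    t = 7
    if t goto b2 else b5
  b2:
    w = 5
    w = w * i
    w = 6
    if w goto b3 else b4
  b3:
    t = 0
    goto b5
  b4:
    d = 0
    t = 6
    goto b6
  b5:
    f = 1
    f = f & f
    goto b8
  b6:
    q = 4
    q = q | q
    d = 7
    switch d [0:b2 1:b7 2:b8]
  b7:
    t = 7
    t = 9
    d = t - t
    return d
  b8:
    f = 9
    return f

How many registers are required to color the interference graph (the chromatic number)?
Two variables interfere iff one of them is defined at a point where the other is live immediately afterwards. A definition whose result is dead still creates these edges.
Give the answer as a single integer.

def/use:
  b0: def={d,i} ue=∅
  b1: def={t} ue=∅
  b2: def={w} ue={i}
  b3: def={t} ue=∅
  b4: def={d,t} ue=∅
  b5: def={f} ue=∅
  b6: def={d,q} ue=∅
  b7: def={d,t} ue=∅
  b8: def={f} ue=∅

Backward fixpoint:
  b0: in=∅ out={i}
  b1: in={i} out={i}
  b2: in={i} out={i}
  b3: in=∅ out=∅
  b4: in={i} out={i}
  b5: in=∅ out=∅
  b6: in={i} out={i}
  b7: in=∅ out=∅
  b8: in=∅ out=∅

Interference:
  d↔{i}
  f↔∅
  i↔{d,q,t,w}
  q↔{i}
  t↔{i}
  w↔{i}

Colouring:
  lower bound: {d,i} mutually conflict ⇒ χ ≥ 2
  2-colouring: r0={f,i}  r1={d,q,t,w}
  χ = 2

Answer: 2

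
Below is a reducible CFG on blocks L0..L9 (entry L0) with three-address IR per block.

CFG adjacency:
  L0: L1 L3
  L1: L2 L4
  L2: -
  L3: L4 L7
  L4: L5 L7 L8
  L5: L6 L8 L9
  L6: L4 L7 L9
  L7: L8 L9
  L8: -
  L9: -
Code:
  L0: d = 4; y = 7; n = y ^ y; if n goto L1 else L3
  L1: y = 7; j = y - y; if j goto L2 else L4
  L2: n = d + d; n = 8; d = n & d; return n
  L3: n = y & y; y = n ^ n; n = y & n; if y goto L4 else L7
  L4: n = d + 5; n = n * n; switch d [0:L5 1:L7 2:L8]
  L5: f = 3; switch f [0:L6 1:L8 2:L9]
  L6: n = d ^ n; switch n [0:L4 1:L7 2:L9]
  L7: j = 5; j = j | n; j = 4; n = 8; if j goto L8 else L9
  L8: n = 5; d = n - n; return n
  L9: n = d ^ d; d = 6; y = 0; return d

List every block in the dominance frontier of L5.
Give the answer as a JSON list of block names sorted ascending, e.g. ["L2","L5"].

Answer: ["L4", "L7", "L8", "L9"]

Working:
idom tree: L1←L0 L2←L1 L3←L0 L4←L0 L5←L4 L6←L5 L7←L0 L8←L0 L9←L0
Dom∩ at merges:
  L4: preds {L1,L3,L6}: {L0,L1} ∩ {L0,L3} ∩ {L0,L4,L5,L6} = {L0}; idom=L0
  L7: preds {L3,L4,L6}: {L0,L3} ∩ {L0,L4} ∩ {L0,L4,L5,L6} = {L0}; idom=L0
  L8: preds {L4,L5,L7}: {L0,L4} ∩ {L0,L4,L5} ∩ {L0,L7} = {L0}; idom=L0
  L9: preds {L5,L6,L7}: {L0,L4,L5} ∩ {L0,L4,L5,L6} ∩ {L0,L7} = {L0}; idom=L0

DF walk-up:
  join L4 pred L1: L1 stop@L0
  join L4 pred L3: L3 stop@L0
  join L4 pred L6: L6→L5→L4 stop@L0
  join L7 pred L3: L3 stop@L0
  join L7 pred L4: L4 stop@L0
  join L7 pred L6: L6→L5→L4 stop@L0
  join L8 pred L4: L4 stop@L0
  join L8 pred L5: L5→L4 stop@L0
  join L8 pred L7: L7 stop@L0
  join L9 pred L5: L5→L4 stop@L0
  join L9 pred L6: L6→L5→L4 stop@L0
  join L9 pred L7: L7 stop@L0
  L0: DF=∅
  L1: DF={L4}
  L2: DF=∅
  L3: DF={L4,L7}
  L4: DF={L4,L7,L8,L9}
  L5: DF={L4,L7,L8,L9}
  L6: DF={L4,L7,L9}
  L7: DF={L8,L9}
  L8: DF=∅
  L9: DF=∅

DF(L5) = ["L4", "L7", "L8", "L9"]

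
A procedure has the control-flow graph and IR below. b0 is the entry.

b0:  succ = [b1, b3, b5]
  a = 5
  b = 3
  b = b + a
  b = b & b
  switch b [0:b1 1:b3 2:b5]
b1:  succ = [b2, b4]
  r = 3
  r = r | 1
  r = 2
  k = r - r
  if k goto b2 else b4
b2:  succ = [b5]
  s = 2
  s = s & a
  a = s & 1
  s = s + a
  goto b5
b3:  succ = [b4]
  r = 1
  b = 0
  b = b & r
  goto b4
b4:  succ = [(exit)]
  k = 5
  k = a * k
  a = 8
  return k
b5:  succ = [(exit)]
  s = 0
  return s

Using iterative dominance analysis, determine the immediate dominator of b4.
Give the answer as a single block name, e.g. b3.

idom tree: b1←b0 b2←b1 b3←b0 b4←b0 b5←b0
Dom at joins:
  b4: preds {b1,b3}: {b0,b1} ∩ {b0,b3} = {b0}; idom=b0
  b5: preds {b0,b2}: {b0} ∩ {b0,b1,b2} = {b0}; idom=b0

idom(b4) = b0

Answer: b0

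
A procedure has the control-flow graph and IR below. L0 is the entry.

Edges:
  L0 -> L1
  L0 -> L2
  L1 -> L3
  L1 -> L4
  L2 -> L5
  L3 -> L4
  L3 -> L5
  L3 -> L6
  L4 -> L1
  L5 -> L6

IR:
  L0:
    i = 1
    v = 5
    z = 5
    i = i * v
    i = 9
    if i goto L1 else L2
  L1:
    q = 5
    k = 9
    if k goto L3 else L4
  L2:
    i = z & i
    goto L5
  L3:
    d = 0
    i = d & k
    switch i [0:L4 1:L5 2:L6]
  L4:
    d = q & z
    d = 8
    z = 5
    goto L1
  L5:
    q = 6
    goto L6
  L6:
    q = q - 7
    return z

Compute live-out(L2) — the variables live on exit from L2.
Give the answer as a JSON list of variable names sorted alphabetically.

Answer: ["z"]

Analysis:
def/use:
  L0: {i,v,z} / ∅
  L1: {k,q} / ∅
  L2: {i} / {i,z}
  L3: {d,i} / {k}
  L4: {d,z} / {q,z}
  L5: {q} / ∅
  L6: {q} / {q,z}

Liveness:
  L0: in=∅ out={i,z}
  L1: in={z} out={k,q,z}
  L2: in={i,z} out={z}
  L3: in={k,q,z} out={q,z}
  L4: in={q,z} out={z}
  L5: in={z} out={q,z}
  L6: in={q,z} out=∅

live-out(L2) = ["z"]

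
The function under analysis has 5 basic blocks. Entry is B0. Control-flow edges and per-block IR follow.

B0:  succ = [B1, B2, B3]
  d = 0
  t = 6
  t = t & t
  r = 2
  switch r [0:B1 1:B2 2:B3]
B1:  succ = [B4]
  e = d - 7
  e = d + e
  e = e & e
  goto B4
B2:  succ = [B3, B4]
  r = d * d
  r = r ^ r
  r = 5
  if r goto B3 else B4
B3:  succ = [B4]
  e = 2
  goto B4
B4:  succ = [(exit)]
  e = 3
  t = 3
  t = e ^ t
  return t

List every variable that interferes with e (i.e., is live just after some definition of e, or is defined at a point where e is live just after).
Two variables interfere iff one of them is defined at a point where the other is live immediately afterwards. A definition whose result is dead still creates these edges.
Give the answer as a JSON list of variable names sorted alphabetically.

Block summaries:
  B0 def {d,r,t} use ∅
  B1 def {e} use {d}
  B2 def {r} use {d}
  B3 def {e} use ∅
  B4 def {e,t} use ∅

Liveness:
  B0 li=∅ lo={d}
  B1 li={d} lo=∅
  B2 li={d} lo=∅
  B3 li=∅ lo=∅
  B4 li=∅ lo=∅

Conflict graph:
  d: {e,r,t}
  e: {d,t}
  r: {d}
  t: {d,e}

N(e) = ["d", "t"]

Answer: ["d", "t"]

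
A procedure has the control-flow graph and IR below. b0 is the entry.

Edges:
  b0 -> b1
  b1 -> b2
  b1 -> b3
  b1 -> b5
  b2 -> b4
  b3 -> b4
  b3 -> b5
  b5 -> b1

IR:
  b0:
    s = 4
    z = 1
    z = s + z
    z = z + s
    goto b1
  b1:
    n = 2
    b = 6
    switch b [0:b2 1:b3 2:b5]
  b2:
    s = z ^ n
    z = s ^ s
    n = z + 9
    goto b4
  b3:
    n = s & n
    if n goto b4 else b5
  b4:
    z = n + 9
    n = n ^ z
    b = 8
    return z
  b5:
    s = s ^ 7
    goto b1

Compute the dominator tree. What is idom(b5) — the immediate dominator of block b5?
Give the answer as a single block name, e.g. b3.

idom tree: b1←b0 b2←b1 b3←b1 b4←b1 b5←b1
Join-block Dom:
  b1: preds {b0,b5}: {b0} ∩ {b0,b1,b5} = {b0}; idom=b0
  b4: preds {b2,b3}: {b0,b1,b2} ∩ {b0,b1,b3} = {b0,b1}; idom=b1
  b5: preds {b1,b3}: {b0,b1} ∩ {b0,b1,b3} = {b0,b1}; idom=b1

idom(b5) = b1

Answer: b1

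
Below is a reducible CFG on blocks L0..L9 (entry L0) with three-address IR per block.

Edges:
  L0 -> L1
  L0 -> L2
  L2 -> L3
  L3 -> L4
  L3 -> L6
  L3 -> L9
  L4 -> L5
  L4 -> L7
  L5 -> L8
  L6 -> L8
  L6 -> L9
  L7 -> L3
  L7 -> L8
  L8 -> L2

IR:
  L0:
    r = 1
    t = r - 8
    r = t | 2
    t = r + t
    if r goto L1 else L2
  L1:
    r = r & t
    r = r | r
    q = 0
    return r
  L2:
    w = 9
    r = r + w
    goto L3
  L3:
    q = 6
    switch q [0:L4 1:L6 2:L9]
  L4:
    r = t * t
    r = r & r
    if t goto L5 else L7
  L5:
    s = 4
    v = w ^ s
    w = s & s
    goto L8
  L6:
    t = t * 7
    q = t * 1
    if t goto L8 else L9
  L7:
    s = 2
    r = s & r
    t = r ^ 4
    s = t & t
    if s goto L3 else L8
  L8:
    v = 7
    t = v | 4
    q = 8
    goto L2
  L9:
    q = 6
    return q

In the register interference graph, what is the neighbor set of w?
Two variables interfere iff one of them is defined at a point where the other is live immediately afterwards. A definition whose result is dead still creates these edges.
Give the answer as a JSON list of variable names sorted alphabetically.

Answer: ["q", "r", "s", "t"]

Working:
def/use:
  L0: def={r,t} ue=∅
  L1: def={q,r} ue={r,t}
  L2: def={r,w} ue={r}
  L3: def={q} ue=∅
  L4: def={r} ue={t}
  L5: def={s,v,w} ue={w}
  L6: def={q,t} ue={t}
  L7: def={r,s,t} ue={r}
  L8: def={q,t,v} ue=∅
  L9: def={q} ue=∅

Liveness:
  live L0: ∅→{r,t}
  live L1: {r,t}→∅
  live L2: {r,t}→{r,t,w}
  live L3: {r,t,w}→{r,t,w}
  live L4: {t,w}→{r,w}
  live L5: {r,w}→{r}
  live L6: {r,t}→{r}
  live L7: {r,w}→{r,t,w}
  live L8: {r}→{r,t}
  live L9: ∅→∅

Interference:
  q: {r,t,w}
  r: {q,s,t,v,w}
  s: {r,t,v,w}
  t: {q,r,s,w}
  v: {r,s}
  w: {q,r,s,t}

N(w) = ["q", "r", "s", "t"]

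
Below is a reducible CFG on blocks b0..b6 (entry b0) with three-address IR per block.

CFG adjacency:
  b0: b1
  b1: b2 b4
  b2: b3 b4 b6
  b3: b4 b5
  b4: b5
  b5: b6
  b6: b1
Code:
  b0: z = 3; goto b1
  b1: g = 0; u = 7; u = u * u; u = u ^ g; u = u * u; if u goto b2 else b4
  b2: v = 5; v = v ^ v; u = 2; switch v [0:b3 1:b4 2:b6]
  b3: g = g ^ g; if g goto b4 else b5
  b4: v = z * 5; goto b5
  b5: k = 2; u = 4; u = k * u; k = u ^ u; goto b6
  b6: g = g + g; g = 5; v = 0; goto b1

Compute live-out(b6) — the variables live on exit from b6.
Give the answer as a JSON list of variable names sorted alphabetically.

Answer: ["z"]

Working:
Per-block:
  b0: def={z} ue=∅
  b1: def={g,u} ue=∅
  b2: def={u,v} ue=∅
  b3: def={g} ue={g}
  b4: def={v} ue={z}
  b5: def={k,u} ue=∅
  b6: def={g,v} ue={g}

Live sets:
  live b0: ∅→{z}
  live b1: {z}→{g,z}
  live b2: {g,z}→{g,z}
  live b3: {g,z}→{g,z}
  live b4: {g,z}→{g,z}
  live b5: {g,z}→{g,z}
  live b6: {g,z}→{z}

live-out(b6) = ["z"]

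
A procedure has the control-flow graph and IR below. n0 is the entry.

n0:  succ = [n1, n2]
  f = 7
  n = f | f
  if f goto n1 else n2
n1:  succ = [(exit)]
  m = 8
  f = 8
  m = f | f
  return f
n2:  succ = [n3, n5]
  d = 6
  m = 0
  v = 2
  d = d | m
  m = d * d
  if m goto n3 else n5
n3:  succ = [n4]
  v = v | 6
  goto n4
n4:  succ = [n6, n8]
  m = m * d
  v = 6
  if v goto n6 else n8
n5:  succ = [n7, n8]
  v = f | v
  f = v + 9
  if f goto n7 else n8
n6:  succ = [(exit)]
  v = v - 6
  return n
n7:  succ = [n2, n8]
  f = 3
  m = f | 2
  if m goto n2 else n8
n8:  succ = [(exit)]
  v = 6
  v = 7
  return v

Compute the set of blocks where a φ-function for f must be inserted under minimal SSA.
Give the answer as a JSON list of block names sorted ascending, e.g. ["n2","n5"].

Answer: ["n2", "n8"]

Derivation:
idom tree: n1←n0 n2←n0 n3←n2 n4←n3 n5←n2 n6←n4 n7←n5 n8←n2
Dom∩ at merges:
  n2: preds {n0,n7}: {n0} ∩ {n0,n2,n5,n7} = {n0}; idom=n0
  n8: preds {n4,n5,n7}: {n0,n2,n3,n4} ∩ {n0,n2,n5} ∩ {n0,n2,n5,n7} = {n0,n2}; idom=n2

DF derivation:
  n2←n0: walk · to n0
  n2←n7: walk n7→n5→n2 to n0
  n8←n4: walk n4→n3 to n2
  n8←n5: walk n5 to n2
  n8←n7: walk n7→n5 to n2
  n0: DF=∅
  n1: DF=∅
  n2: DF={n2}
  n3: DF={n8}
  n4: DF={n8}
  n5: DF={n2,n8}
  n6: DF=∅
  n7: DF={n2,n8}
  n8: DF=∅

φ for f: defs {n0,n1,n5,n7}
  DF⁺ = {n2,n8}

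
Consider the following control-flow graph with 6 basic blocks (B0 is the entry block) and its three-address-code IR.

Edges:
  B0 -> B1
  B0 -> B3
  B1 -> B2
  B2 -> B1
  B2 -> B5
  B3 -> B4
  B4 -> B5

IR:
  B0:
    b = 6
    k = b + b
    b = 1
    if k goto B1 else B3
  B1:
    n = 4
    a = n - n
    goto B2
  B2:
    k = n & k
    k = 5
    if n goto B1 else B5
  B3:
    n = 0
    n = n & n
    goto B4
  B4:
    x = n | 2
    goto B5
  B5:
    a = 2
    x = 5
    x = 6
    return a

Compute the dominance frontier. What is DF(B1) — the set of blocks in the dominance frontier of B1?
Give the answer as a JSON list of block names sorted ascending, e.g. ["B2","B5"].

Answer: ["B1", "B5"]

Working:
idom tree: B1←B0 B2←B1 B3←B0 B4←B3 B5←B0
Dom∩ at merges:
  B1: preds {B0,B2}: {B0} ∩ {B0,B1,B2} = {B0}; idom=B0
  B5: preds {B2,B4}: {B0,B1,B2} ∩ {B0,B3,B4} = {B0}; idom=B0

DF walk-up:
  join B1 pred B0: · stop@B0
  join B1 pred B2: B2→B1 stop@B0
  join B5 pred B2: B2→B1 stop@B0
  join B5 pred B4: B4→B3 stop@B0
  B0 → ∅
  B1 → {B1,B5}
  B2 → {B1,B5}
  B3 → {B5}
  B4 → {B5}
  B5 → ∅

DF(B1) = ["B1", "B5"]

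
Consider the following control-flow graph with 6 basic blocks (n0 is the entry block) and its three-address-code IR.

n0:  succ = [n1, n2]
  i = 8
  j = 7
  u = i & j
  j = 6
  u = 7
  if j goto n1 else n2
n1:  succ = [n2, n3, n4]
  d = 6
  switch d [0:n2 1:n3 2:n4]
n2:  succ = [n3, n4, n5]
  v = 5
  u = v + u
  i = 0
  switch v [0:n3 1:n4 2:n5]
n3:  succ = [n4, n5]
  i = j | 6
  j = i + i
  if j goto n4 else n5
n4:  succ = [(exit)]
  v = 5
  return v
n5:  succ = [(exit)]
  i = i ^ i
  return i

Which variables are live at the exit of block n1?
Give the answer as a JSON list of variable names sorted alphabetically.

Answer: ["j", "u"]

Derivation:
def/use:
  n0: def={i,j,u} ue=∅
  n1: def={d} ue=∅
  n2: def={i,u,v} ue={u}
  n3: def={i,j} ue={j}
  n4: def={v} ue=∅
  n5: def={i} ue={i}

Backward fixpoint:
  n0: in=∅ out={j,u}
  n1: in={j,u} out={j,u}
  n2: in={j,u} out={i,j}
  n3: in={j} out={i}
  n4: in=∅ out=∅
  n5: in={i} out=∅

live-out(n1) = ["j", "u"]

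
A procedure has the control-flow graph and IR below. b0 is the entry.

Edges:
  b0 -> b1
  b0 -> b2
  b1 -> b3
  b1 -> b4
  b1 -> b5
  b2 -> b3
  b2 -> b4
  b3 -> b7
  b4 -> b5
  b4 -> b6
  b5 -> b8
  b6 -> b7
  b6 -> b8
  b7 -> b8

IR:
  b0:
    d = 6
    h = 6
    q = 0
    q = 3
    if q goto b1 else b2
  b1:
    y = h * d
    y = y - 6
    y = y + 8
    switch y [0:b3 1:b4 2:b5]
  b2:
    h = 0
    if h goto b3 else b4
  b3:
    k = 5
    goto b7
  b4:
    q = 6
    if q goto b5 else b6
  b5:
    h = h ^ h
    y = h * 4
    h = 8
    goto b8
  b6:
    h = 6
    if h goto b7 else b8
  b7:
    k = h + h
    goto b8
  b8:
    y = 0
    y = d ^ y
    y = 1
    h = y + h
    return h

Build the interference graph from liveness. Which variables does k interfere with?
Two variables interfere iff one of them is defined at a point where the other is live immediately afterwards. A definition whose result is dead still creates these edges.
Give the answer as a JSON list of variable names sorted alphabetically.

Answer: ["d", "h"]

Derivation:
Per-block:
  b0: def={d,h,q} ue=∅
  b1: def={y} ue={d,h}
  b2: def={h} ue=∅
  b3: def={k} ue=∅
  b4: def={q} ue=∅
  b5: def={h,y} ue={h}
  b6: def={h} ue=∅
  b7: def={k} ue={h}
  b8: def={h,y} ue={d,h}

Liveness:
  b0 li=∅ lo={d,h}
  b1 li={d,h} lo={d,h}
  b2 li={d} lo={d,h}
  b3 li={d,h} lo={d,h}
  b4 li={d,h} lo={d,h}
  b5 li={d,h} lo={d,h}
  b6 li={d} lo={d,h}
  b7 li={d,h} lo={d,h}
  b8 li={d,h} lo=∅

Conflict graph:
  d — {h,k,q,y}
  h — {d,k,q,y}
  k — {d,h}
  q — {d,h}
  y — {d,h}

N(k) = ["d", "h"]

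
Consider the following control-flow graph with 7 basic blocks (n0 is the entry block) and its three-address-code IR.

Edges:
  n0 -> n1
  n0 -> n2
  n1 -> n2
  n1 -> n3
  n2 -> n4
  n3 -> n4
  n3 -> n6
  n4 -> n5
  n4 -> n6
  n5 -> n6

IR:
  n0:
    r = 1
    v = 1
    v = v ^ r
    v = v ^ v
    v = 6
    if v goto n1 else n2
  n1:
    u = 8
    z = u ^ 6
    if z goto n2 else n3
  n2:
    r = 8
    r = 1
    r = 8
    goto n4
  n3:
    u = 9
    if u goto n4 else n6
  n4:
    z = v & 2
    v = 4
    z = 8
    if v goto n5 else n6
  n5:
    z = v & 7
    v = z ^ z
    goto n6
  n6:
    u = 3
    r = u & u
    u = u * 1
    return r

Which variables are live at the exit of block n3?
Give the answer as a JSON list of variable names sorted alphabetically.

def/use:
  n0: def={r,v} ue=∅
  n1: def={u,z} ue=∅
  n2: def={r} ue=∅
  n3: def={u} ue=∅
  n4: def={v,z} ue={v}
  n5: def={v,z} ue={v}
  n6: def={r,u} ue=∅

Backward fixpoint:
  n0 li=∅ lo={v}
  n1 li={v} lo={v}
  n2 li={v} lo={v}
  n3 li={v} lo={v}
  n4 li={v} lo={v}
  n5 li={v} lo=∅
  n6 li=∅ lo=∅

live-out(n3) = ["v"]

Answer: ["v"]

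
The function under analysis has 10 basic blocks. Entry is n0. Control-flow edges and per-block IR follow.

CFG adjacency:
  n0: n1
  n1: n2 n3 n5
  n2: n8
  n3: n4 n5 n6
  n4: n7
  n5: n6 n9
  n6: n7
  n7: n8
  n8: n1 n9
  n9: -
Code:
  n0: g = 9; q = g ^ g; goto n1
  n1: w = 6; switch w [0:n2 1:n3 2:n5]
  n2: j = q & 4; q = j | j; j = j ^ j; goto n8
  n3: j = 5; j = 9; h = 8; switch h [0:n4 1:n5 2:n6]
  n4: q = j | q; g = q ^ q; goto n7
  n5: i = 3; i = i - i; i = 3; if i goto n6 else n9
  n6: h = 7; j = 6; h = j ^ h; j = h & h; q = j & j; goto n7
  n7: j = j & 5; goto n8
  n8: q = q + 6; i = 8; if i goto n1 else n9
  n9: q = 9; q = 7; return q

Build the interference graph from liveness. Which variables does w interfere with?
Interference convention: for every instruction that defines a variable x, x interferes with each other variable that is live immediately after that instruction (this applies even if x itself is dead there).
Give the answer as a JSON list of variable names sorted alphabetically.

def/use:
  n0: def={g,q} ue=∅
  n1: def={w} ue=∅
  n2: def={j,q} ue={q}
  n3: def={h,j} ue=∅
  n4: def={g,q} ue={j,q}
  n5: def={i} ue=∅
  n6: def={h,j,q} ue=∅
  n7: def={j} ue={j}
  n8: def={i,q} ue={q}
  n9: def={q} ue=∅

Live sets:
  live n0: ∅→{q}
  live n1: {q}→{q}
  live n2: {q}→{q}
  live n3: {q}→{j,q}
  live n4: {j,q}→{j,q}
  live n5: ∅→∅
  live n6: ∅→{j,q}
  live n7: {j,q}→{q}
  live n8: {q}→{q}
  live n9: ∅→∅

Interference:
  g↔{j,q}
  h↔{j,q}
  i↔{q}
  j↔{g,h,q}
  q↔{g,h,i,j,w}
  w↔{q}

N(w) = ["q"]

Answer: ["q"]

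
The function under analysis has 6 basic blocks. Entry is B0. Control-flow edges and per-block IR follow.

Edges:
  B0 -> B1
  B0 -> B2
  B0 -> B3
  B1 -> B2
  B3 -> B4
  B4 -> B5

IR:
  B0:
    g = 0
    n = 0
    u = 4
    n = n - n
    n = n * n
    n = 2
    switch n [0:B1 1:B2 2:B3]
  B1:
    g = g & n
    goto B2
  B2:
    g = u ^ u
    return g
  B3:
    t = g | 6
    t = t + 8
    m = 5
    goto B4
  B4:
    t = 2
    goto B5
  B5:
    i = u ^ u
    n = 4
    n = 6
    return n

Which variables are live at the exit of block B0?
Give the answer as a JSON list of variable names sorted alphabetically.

def/use:
  B0: def={g,n,u} ue=∅
  B1: def={g} ue={g,n}
  B2: def={g} ue={u}
  B3: def={m,t} ue={g}
  B4: def={t} ue=∅
  B5: def={i,n} ue={u}

Backward fixpoint:
  B0 li=∅ lo={g,n,u}
  B1 li={g,n,u} lo={u}
  B2 li={u} lo=∅
  B3 li={g,u} lo={u}
  B4 li={u} lo={u}
  B5 li={u} lo=∅

live-out(B0) = ["g", "n", "u"]

Answer: ["g", "n", "u"]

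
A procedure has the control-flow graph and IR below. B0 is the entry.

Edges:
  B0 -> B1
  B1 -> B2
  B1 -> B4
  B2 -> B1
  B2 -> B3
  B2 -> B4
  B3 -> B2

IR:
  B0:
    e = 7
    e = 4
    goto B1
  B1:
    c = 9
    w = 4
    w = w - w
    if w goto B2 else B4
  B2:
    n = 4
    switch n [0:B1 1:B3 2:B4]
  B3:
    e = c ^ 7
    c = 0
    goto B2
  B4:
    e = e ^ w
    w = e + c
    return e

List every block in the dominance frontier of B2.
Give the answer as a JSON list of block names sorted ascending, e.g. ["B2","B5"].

Answer: ["B1", "B2", "B4"]

Analysis:
idom tree: B1←B0 B2←B1 B3←B2 B4←B1
Dom∩ at merges:
  B1: preds {B0,B2}: {B0} ∩ {B0,B1,B2} = {B0}; idom=B0
  B2: preds {B1,B3}: {B0,B1} ∩ {B0,B1,B2,B3} = {B0,B1}; idom=B1
  B4: preds {B1,B2}: {B0,B1} ∩ {B0,B1,B2} = {B0,B1}; idom=B1

DF derivation:
  join B1 pred B0: · stop@B0
  join B1 pred B2: B2→B1 stop@B0
  join B2 pred B1: · stop@B1
  join B2 pred B3: B3→B2 stop@B1
  join B4 pred B1: · stop@B1
  join B4 pred B2: B2 stop@B1
  B0: DF=∅
  B1: DF={B1}
  B2: DF={B1,B2,B4}
  B3: DF={B2}
  B4: DF=∅

DF(B2) = ["B1", "B2", "B4"]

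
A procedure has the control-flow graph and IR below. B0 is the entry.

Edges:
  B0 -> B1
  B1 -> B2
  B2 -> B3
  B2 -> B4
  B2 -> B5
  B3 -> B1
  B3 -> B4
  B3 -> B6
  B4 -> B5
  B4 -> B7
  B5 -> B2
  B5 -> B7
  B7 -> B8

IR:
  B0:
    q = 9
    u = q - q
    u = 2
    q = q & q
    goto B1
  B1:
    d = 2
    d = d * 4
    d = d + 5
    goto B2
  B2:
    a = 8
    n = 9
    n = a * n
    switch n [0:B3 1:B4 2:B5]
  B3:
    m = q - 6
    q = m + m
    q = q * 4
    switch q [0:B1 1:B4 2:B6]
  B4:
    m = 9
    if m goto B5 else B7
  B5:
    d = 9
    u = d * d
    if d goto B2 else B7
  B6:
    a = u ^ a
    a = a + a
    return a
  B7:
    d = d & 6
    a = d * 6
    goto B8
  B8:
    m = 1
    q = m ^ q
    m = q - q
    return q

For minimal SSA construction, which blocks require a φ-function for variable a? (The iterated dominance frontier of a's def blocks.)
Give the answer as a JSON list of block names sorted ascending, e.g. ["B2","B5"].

Answer: ["B1", "B2"]

Derivation:
idom tree: B1←B0 B2←B1 B3←B2 B4←B2 B5←B2 B6←B3 B7←B2 B8←B7
Join-block Dom:
  B1: preds {B0,B3}: {B0} ∩ {B0,B1,B2,B3} = {B0}; idom=B0
  B2: preds {B1,B5}: {B0,B1} ∩ {B0,B1,B2,B5} = {B0,B1}; idom=B1
  B4: preds {B2,B3}: {B0,B1,B2} ∩ {B0,B1,B2,B3} = {B0,B1,B2}; idom=B2
  B5: preds {B2,B4}: {B0,B1,B2} ∩ {B0,B1,B2,B4} = {B0,B1,B2}; idom=B2
  B7: preds {B4,B5}: {B0,B1,B2,B4} ∩ {B0,B1,B2,B5} = {B0,B1,B2}; idom=B2

DF walk-up:
  join B1 pred B0: · stop@B0
  join B1 pred B3: B3→B2→B1 stop@B0
  join B2 pred B1: · stop@B1
  join B2 pred B5: B5→B2 stop@B1
  join B4 pred B2: · stop@B2
  join B4 pred B3: B3 stop@B2
  join B5 pred B2: · stop@B2
  join B5 pred B4: B4 stop@B2
  join B7 pred B4: B4 stop@B2
  join B7 pred B5: B5 stop@B2
  B0 → ∅
  B1 → {B1}
  B2 → {B1,B2}
  B3 → {B1,B4}
  B4 → {B5,B7}
  B5 → {B2,B7}
  B6 → ∅
  B7 → ∅
  B8 → ∅

φ for a: defs {B2,B6,B7}
  DF⁺ = {B1,B2}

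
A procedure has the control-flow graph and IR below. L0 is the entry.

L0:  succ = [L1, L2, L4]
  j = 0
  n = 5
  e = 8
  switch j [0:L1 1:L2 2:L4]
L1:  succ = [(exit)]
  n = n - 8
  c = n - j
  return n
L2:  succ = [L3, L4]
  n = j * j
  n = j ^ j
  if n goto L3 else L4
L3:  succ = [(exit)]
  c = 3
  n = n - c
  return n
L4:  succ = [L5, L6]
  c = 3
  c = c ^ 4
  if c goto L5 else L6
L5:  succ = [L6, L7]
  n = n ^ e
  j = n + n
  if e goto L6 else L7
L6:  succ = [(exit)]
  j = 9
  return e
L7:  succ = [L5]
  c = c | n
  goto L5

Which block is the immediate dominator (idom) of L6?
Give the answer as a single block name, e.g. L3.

Answer: L4

Derivation:
idom tree: L1←L0 L2←L0 L3←L2 L4←L0 L5←L4 L6←L4 L7←L5
Join-block Dom:
  L4: preds {L0,L2}: {L0} ∩ {L0,L2} = {L0}; idom=L0
  L5: preds {L4,L7}: {L0,L4} ∩ {L0,L4,L5,L7} = {L0,L4}; idom=L4
  L6: preds {L4,L5}: {L0,L4} ∩ {L0,L4,L5} = {L0,L4}; idom=L4

idom(L6) = L4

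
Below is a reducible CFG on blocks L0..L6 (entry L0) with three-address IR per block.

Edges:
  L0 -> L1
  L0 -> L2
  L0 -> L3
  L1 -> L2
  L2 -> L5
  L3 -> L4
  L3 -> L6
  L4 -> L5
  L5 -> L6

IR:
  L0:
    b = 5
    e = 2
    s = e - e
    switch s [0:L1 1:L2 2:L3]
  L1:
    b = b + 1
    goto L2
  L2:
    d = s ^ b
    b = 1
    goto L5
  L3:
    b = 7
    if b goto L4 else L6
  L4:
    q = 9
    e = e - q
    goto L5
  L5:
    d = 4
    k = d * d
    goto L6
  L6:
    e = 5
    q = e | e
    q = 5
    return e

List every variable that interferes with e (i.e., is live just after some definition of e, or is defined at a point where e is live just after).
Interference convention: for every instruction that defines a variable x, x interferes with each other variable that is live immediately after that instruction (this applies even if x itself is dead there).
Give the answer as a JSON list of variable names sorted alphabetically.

Per-block:
  L0: {b,e,s} / ∅
  L1: {b} / {b}
  L2: {b,d} / {b,s}
  L3: {b} / ∅
  L4: {e,q} / {e}
  L5: {d,k} / ∅
  L6: {e,q} / ∅

Live sets:
  live L0: ∅→{b,e,s}
  live L1: {b,s}→{b,s}
  live L2: {b,s}→∅
  live L3: {e}→{e}
  live L4: {e}→∅
  live L5: ∅→∅
  live L6: ∅→∅

Interference:
  b — {e,s}
  d — ∅
  e — {b,q,s}
  k — ∅
  q — {e}
  s — {b,e}

N(e) = ["b", "q", "s"]

Answer: ["b", "q", "s"]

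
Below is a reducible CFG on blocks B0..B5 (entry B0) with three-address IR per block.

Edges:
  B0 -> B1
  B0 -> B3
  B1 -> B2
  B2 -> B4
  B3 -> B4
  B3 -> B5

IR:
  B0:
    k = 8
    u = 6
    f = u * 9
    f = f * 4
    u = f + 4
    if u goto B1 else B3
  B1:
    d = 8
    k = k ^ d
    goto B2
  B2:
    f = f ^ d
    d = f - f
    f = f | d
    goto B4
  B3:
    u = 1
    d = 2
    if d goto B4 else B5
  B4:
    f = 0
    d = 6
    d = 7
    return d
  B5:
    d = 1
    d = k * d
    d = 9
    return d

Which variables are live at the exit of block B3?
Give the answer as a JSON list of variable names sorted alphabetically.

Answer: ["k"]

Derivation:
Block summaries:
  B0: {f,k,u} / ∅
  B1: {d,k} / {k}
  B2: {d,f} / {d,f}
  B3: {d,u} / ∅
  B4: {d,f} / ∅
  B5: {d} / {k}

Live sets:
  live B0: ∅→{f,k}
  live B1: {f,k}→{d,f}
  live B2: {d,f}→∅
  live B3: {k}→{k}
  live B4: ∅→∅
  live B5: {k}→∅

live-out(B3) = ["k"]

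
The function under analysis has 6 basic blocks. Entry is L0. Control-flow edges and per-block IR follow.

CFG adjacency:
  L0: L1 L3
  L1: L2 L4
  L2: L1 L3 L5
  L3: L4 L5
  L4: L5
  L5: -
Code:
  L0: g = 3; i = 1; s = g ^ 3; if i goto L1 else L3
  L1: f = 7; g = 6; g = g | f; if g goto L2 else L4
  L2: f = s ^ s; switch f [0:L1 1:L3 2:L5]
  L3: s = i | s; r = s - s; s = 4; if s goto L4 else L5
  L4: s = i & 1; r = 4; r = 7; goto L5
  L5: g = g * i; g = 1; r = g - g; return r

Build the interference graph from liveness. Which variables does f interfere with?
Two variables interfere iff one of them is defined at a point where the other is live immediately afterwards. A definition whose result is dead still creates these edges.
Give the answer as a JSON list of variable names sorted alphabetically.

Answer: ["g", "i", "s"]

Derivation:
Per-block:
  L0: def={g,i,s} ue=∅
  L1: def={f,g} ue=∅
  L2: def={f} ue={s}
  L3: def={r,s} ue={i,s}
  L4: def={r,s} ue={i}
  L5: def={g,r} ue={g,i}

Backward fixpoint:
  L0 li=∅ lo={g,i,s}
  L1 li={i,s} lo={g,i,s}
  L2 li={g,i,s} lo={g,i,s}
  L3 li={g,i,s} lo={g,i}
  L4 li={g,i} lo={g,i}
  L5 li={g,i} lo=∅

Interference:
  f: {g,i,s}
  g: {f,i,r,s}
  i: {f,g,r,s}
  r: {g,i}
  s: {f,g,i}

N(f) = ["g", "i", "s"]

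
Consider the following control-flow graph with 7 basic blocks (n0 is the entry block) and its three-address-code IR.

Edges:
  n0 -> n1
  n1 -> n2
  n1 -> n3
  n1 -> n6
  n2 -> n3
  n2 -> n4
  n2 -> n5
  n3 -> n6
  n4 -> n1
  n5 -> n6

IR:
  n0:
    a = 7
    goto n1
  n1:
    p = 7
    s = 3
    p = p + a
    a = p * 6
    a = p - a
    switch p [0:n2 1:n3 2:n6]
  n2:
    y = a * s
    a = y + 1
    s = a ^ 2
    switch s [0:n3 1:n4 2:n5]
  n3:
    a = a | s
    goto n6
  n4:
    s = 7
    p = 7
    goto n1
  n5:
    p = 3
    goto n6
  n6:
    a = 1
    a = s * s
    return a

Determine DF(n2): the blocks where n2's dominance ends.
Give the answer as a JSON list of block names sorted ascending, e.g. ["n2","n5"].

idom tree: n1←n0 n2←n1 n3←n1 n4←n2 n5←n2 n6←n1
Dom∩ at merges:
  n1: preds {n0,n4}: {n0} ∩ {n0,n1,n2,n4} = {n0}; idom=n0
  n3: preds {n1,n2}: {n0,n1} ∩ {n0,n1,n2} = {n0,n1}; idom=n1
  n6: preds {n1,n3,n5}: {n0,n1} ∩ {n0,n1,n3} ∩ {n0,n1,n2,n5} = {n0,n1}; idom=n1

Frontier:
  join n1 pred n0: · stop@n0
  join n1 pred n4: n4→n2→n1 stop@n0
  join n3 pred n1: · stop@n1
  join n3 pred n2: n2 stop@n1
  join n6 pred n1: · stop@n1
  join n6 pred n3: n3 stop@n1
  join n6 pred n5: n5→n2 stop@n1
  DF(n0)=∅
  DF(n1)={n1}
  DF(n2)={n1,n3,n6}
  DF(n3)={n6}
  DF(n4)={n1}
  DF(n5)={n6}
  DF(n6)=∅

DF(n2) = ["n1", "n3", "n6"]

Answer: ["n1", "n3", "n6"]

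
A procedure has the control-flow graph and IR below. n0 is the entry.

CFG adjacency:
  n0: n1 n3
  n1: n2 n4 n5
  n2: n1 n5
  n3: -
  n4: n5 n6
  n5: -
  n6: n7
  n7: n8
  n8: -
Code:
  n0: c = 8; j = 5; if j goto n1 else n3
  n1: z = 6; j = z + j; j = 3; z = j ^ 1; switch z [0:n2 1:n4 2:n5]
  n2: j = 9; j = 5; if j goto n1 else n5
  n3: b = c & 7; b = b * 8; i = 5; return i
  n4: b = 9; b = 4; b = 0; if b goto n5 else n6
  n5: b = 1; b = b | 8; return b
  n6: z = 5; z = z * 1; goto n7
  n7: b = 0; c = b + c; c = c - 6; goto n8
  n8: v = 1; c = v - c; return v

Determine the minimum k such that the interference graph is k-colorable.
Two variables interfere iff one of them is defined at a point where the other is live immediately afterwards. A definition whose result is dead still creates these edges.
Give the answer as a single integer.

def/use:
  n0: {c,j} / ∅
  n1: {j,z} / {j}
  n2: {j} / ∅
  n3: {b,i} / {c}
  n4: {b} / ∅
  n5: {b} / ∅
  n6: {z} / ∅
  n7: {b,c} / {c}
  n8: {c,v} / {c}

Backward fixpoint:
  n0: in=∅ out={c,j}
  n1: in={c,j} out={c}
  n2: in={c} out={c,j}
  n3: in={c} out=∅
  n4: in={c} out={c}
  n5: in=∅ out=∅
  n6: in={c} out={c}
  n7: in={c} out={c}
  n8: in={c} out=∅

Conflict graph:
  b: {c}
  c: {b,j,v,z}
  i: ∅
  j: {c,z}
  v: {c}
  z: {c,j}

Colouring:
  {c,j,z} pairwise interfere (3-clique) ⇒ χ ≥ 3
  assign b→c1 c→c0 i→c0 j→c1 v→c1 z→c2 — no edge inside a register ⇒ χ ≤ 3
  χ = 3

Answer: 3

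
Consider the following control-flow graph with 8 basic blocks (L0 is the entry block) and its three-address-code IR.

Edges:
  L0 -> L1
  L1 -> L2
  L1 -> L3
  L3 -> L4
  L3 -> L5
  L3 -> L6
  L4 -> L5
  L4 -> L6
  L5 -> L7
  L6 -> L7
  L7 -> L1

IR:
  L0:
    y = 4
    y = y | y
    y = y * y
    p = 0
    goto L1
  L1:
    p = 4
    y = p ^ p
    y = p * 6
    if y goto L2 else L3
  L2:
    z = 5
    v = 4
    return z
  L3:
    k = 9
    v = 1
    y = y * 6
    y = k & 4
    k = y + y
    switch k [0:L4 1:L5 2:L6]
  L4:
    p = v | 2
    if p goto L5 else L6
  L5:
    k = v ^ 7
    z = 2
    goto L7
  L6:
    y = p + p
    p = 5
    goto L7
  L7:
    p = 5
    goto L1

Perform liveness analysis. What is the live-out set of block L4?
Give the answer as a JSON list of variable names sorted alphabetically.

Answer: ["p", "v"]

Working:
Per-block:
  L0: {p,y} / ∅
  L1: {p,y} / ∅
  L2: {v,z} / ∅
  L3: {k,v,y} / {y}
  L4: {p} / {v}
  L5: {k,z} / {v}
  L6: {p,y} / {p}
  L7: {p} / ∅

Backward fixpoint:
  live L0: ∅→∅
  live L1: ∅→{p,y}
  live L2: ∅→∅
  live L3: {p,y}→{p,v}
  live L4: {v}→{p,v}
  live L5: {v}→∅
  live L6: {p}→∅
  live L7: ∅→∅

live-out(L4) = ["p", "v"]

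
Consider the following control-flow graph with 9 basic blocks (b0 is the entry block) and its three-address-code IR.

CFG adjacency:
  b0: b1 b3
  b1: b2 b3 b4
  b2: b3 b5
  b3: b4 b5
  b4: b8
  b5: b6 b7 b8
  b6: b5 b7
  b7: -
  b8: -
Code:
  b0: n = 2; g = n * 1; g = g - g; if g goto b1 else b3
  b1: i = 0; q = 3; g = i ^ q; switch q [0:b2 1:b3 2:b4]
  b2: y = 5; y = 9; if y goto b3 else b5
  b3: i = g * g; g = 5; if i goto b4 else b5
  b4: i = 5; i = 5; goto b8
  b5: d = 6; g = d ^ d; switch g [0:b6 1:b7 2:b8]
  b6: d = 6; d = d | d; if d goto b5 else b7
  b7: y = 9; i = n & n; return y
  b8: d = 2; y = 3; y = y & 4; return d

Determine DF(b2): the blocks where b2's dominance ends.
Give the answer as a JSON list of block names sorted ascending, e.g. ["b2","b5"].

idom tree: b1←b0 b2←b1 b3←b0 b4←b0 b5←b0 b6←b5 b7←b5 b8←b0
Dom∩ at merges:
  b3: preds {b0,b1,b2}: {b0} ∩ {b0,b1} ∩ {b0,b1,b2} = {b0}; idom=b0
  b4: preds {b1,b3}: {b0,b1} ∩ {b0,b3} = {b0}; idom=b0
  b5: preds {b2,b3,b6}: {b0,b1,b2} ∩ {b0,b3} ∩ {b0,b5,b6} = {b0}; idom=b0
  b7: preds {b5,b6}: {b0,b5} ∩ {b0,b5,b6} = {b0,b5}; idom=b5
  b8: preds {b4,b5}: {b0,b4} ∩ {b0,b5} = {b0}; idom=b0

DF walk-up:
  join b3 pred b0: · stop@b0
  join b3 pred b1: b1 stop@b0
  join b3 pred b2: b2→b1 stop@b0
  join b4 pred b1: b1 stop@b0
  join b4 pred b3: b3 stop@b0
  join b5 pred b2: b2→b1 stop@b0
  join b5 pred b3: b3 stop@b0
  join b5 pred b6: b6→b5 stop@b0
  join b7 pred b5: · stop@b5
  join b7 pred b6: b6 stop@b5
  join b8 pred b4: b4 stop@b0
  join b8 pred b5: b5 stop@b0
  DF(b0)=∅
  DF(b1)={b3,b4,b5}
  DF(b2)={b3,b5}
  DF(b3)={b4,b5}
  DF(b4)={b8}
  DF(b5)={b5,b8}
  DF(b6)={b5,b7}
  DF(b7)=∅
  DF(b8)=∅

DF(b2) = ["b3", "b5"]

Answer: ["b3", "b5"]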